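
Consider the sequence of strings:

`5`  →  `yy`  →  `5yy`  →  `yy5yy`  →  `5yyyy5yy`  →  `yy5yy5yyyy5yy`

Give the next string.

This is a Fibonacci-style word recurrence s(k) = s(k−2)·s(k−1): e.g. 5·yy = 5yy.
So term 7 is 5yyyy5yy·yy5yy5yyyy5yy.

5yyyy5yyyy5yy5yyyy5yy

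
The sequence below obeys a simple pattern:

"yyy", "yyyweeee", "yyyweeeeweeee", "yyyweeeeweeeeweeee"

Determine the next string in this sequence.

Each term is the previous one with weeee appended.
So the next term is yyyweeeeweeeeweeee·weeee.

yyyweeeeweeeeweeeeweeee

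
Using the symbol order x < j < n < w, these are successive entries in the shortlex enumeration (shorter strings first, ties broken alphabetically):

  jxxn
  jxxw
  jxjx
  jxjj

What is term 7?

jxnx

Stepping forward 3 times from jxjj: jxjj → jxjn → jxjw, then the target.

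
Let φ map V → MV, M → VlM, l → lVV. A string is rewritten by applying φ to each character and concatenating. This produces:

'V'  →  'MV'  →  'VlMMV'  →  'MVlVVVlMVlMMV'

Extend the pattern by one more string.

Applying the rule to each of the 13 symbols of MVlVVVlMVlMMV gives the pieces VlM MV lVV MV MV MV lVV VlM MV lVV VlM VlM MV, which concatenate to the answer.

VlMMVlVVMVMVMVlVVVlMMVlVVVlMVlMMV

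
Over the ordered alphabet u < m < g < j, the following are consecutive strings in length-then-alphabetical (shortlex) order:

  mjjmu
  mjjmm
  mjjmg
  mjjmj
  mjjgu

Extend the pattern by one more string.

mjjgm

Treat mjjgu as a base-4 numeral over the given alphabet and add one, carrying through any trailing j's.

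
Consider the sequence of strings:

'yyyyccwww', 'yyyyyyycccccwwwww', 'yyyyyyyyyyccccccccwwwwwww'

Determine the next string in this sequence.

Each string has the form y^{3n+1} c^{3n-1} w^{2n+1} (n = 1, 2, …).
At n = 4 the blocks have lengths 13, 11, 9.

yyyyyyyyyyyyycccccccccccwwwwwwwww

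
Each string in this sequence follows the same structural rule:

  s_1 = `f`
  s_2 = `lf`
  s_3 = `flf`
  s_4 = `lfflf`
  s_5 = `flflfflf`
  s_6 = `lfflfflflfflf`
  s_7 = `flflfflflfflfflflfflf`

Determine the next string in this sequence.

Each term (from the third on) is the two preceding terms concatenated in order: term 3 = f·lf = flf.
The next term joins lfflfflflfflf and flflfflflfflfflflfflf.

lfflfflflfflfflflfflflfflfflflfflf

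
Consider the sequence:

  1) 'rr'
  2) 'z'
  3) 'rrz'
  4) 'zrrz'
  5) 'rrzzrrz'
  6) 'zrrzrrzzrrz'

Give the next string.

This is a Fibonacci-style word recurrence s(k) = s(k−2)·s(k−1): e.g. rr·z = rrz.
The next term joins rrzzrrz and zrrzrrzzrrz.

rrzzrrzzrrzrrzzrrz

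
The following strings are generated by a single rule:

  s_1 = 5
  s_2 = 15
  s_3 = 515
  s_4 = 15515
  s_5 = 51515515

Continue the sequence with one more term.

From term 3 onward, concatenate the second-to-last term with the last: 5·15 = 515, 15·515 = 15515, …
Continuing: 15515 · 51515515 gives term 6.

1551551515515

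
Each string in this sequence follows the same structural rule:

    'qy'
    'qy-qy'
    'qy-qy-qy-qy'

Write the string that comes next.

Every step duplicates the string with '-' between the halves.
Doubling qy-qy-qy-qy with '-' between the halves:

qy-qy-qy-qy-qy-qy-qy-qy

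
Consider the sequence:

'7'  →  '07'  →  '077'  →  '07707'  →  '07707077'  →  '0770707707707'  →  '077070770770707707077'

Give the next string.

0770707707707077070770770707707707

This is a Fibonacci-style word recurrence s(k) = s(k−1)·s(k−2): e.g. 07·7 = 077.
Continuing: 077070770770707707077 · 0770707707707 gives term 8.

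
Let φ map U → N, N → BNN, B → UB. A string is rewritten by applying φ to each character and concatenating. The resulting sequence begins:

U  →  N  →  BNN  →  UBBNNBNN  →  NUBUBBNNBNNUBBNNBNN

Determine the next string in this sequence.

BNNNUBNUBUBBNNBNNUBBNNBNNNUBUBBNNBNNUBBNNBNN

φ(NUBUBBNNBNNUBBNNBNN) expands symbol-by-symbol to BNN N UB N UB UB BNN BNN UB BNN BNN N UB UB BNN BNN UB BNN BNN; joining the 19 pieces gives the next term.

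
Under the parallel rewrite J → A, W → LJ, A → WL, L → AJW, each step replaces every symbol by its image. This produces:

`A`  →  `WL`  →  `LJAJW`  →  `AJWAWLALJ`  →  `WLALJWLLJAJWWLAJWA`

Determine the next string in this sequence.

LJAJWWLAJWALJAJWAJWAWLALJLJAJWWLALJWL

Applying the rule to each of the 18 symbols of WLALJWLLJAJWWLAJWA gives the pieces LJ AJW WL AJW A LJ AJW AJW A WL A LJ LJ AJW WL A LJ WL, which concatenate to the answer.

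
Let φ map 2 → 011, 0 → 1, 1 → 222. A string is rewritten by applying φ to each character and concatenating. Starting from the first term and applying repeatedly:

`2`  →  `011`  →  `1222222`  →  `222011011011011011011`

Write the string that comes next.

Replace each of the 21 characters of 222011011011011011011 in place — 011 011 011 1 222 222 1 222 222 1 222 222 1 222 222 1 222 222 1 222 222 — and concatenate.

011011011122222212222221222222122222212222221222222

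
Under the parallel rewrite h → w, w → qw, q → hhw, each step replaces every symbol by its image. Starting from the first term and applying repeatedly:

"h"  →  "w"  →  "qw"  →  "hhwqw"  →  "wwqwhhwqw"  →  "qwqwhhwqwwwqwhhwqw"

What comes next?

φ(qwqwhhwqwwwqwhhwqw) expands symbol-by-symbol to hhw qw hhw qw w w qw hhw qw qw qw hhw qw w w qw hhw qw; joining the 18 pieces gives the next term.

hhwqwhhwqwwwqwhhwqwqwqwhhwqwwwqwhhwqw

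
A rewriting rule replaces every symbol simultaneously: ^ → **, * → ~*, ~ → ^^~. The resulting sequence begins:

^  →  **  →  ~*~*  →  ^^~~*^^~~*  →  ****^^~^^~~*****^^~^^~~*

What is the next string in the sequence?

Applying the rule to each of the 24 symbols of ****^^~^^~~*****^^~^^~~* gives the pieces ~* ~* ~* ~* ** ** ^^~ ** ** ^^~ ^^~ ~* ~* ~* ~* ~* ** ** ^^~ ** ** ^^~ ^^~ ~*, which concatenate to the answer.

~*~*~*~*****^^~****^^~^^~~*~*~*~*~*****^^~****^^~^^~~*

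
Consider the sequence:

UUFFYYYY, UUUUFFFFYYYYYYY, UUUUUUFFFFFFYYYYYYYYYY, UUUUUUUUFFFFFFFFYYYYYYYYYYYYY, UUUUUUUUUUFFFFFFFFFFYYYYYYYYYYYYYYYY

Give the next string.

Reading off run lengths: U runs 2, 4, 6, 8, 10; F runs 2, 4, 6, 8, 10; Y runs 4, 7, 10, 13, 16 — each is linear in n, where the shown terms are n = 2, 3, 4, 5, 6.
For the next term, n = 7, so the run lengths are 12, 12, 19.

UUUUUUUUUUUUFFFFFFFFFFFFYYYYYYYYYYYYYYYYYYY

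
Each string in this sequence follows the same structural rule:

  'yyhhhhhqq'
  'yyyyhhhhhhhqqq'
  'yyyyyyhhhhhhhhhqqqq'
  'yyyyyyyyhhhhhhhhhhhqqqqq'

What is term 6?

Term n consists of 2n y's, followed by 2n+3 h's, followed by n+1 q's (n = 1, 2, …).
At n = 6 the blocks have lengths 12, 15, 7.

yyyyyyyyyyyyhhhhhhhhhhhhhhhqqqqqqq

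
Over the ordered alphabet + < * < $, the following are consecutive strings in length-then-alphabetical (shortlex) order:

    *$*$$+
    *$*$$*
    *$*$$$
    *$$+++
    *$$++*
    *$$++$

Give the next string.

*$$+*+

Treat *$$++$ as a base-3 numeral over the given alphabet and add one, carrying through any trailing $'s.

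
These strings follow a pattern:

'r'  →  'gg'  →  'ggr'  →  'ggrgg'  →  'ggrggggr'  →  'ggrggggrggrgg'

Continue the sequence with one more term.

ggrggggrggrggggrggggr

This is a Fibonacci-style word recurrence s(k) = s(k−1)·s(k−2): e.g. gg·r = ggr.
Continuing: ggrggggrggrgg · ggrggggr gives term 7.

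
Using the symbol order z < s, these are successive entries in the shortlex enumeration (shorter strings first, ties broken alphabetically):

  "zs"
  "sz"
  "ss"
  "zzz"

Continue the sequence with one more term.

The successor of zzz increments the rightmost position that isn't already s and resets every position after it to z.

zzs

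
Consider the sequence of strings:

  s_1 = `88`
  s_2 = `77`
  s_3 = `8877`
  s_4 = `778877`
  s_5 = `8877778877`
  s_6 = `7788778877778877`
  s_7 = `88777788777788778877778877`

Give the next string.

From term 3 onward, concatenate the second-to-last term with the last: 88·77 = 8877, 77·8877 = 778877, …
Continuing: 7788778877778877 · 88777788777788778877778877 gives term 8.

778877887777887788777788777788778877778877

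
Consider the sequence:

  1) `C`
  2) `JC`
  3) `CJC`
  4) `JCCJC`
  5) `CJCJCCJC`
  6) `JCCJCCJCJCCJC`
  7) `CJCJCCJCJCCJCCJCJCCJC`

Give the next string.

This is a Fibonacci-style word recurrence s(k) = s(k−2)·s(k−1): e.g. C·JC = CJC.
Continuing: JCCJCCJCJCCJC · CJCJCCJCJCCJCCJCJCCJC gives term 8.

JCCJCCJCJCCJCCJCJCCJCJCCJCCJCJCCJC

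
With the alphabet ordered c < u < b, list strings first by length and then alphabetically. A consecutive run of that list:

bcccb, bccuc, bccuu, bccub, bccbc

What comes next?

Treat bccbc as a base-3 numeral over the given alphabet and add one, carrying through any trailing b's.

bccbu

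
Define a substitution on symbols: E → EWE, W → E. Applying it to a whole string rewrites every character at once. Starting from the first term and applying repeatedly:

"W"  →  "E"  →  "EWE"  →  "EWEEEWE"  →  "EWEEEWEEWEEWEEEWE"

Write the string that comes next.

Rewriting the 17 symbols of EWEEEWEEWEEWEEEWE one by one yields EWE E EWE EWE EWE E EWE EWE E EWE EWE E EWE EWE EWE E EWE; concatenated:

EWEEEWEEWEEWEEEWEEWEEEWEEWEEEWEEWEEWEEEWE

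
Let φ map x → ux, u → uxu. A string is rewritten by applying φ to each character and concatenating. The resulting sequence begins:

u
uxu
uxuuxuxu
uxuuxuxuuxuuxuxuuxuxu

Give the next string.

φ(uxuuxuxuuxuuxuxuuxuxu) expands symbol-by-symbol to uxu ux uxu uxu ux uxu ux uxu uxu ux uxu uxu ux uxu ux uxu uxu ux uxu ux uxu; joining the 21 pieces gives the next term.

uxuuxuxuuxuuxuxuuxuxuuxuuxuxuuxuuxuxuuxuxuuxuuxuxuuxuxu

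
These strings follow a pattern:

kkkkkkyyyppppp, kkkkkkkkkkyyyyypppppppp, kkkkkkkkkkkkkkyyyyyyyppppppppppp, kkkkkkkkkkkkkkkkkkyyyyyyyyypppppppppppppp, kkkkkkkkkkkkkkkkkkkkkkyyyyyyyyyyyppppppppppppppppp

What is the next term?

Reading off run lengths: k runs 6, 10, 14, 18, 22; y runs 3, 5, 7, 9, 11; p runs 5, 8, 11, 14, 17 — each is linear in n (n = 1, 2, …).
For the next term, n = 6, so the run lengths are 26, 13, 20.

kkkkkkkkkkkkkkkkkkkkkkkkkkyyyyyyyyyyyyypppppppppppppppppppp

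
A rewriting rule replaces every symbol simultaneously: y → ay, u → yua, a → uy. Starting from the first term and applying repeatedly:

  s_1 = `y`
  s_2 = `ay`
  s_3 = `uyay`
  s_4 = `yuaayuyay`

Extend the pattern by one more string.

Expanding yuaayuyay: y→ay, u→yua, a→uy, a→uy, y→ay, u→yua, y→ay, a→uy, y→ay. Concatenated: ay yua uy uy ay yua ay uy ay.

ayyuauyuyayyuaayuyay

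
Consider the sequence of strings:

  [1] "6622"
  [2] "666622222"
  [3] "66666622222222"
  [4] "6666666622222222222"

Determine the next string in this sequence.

Each string has the form 6^{2n} 2^{3n-1} (n = 1, 2, …).
For the next term, n = 5, so the run lengths are 10, 14.

666666666622222222222222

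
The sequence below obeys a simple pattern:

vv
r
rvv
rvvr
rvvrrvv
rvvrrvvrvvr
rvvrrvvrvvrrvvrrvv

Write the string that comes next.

This is a Fibonacci-style word recurrence s(k) = s(k−1)·s(k−2): e.g. r·vv = rvv.
The next term joins rvvrrvvrvvrrvvrrvv and rvvrrvvrvvr.

rvvrrvvrvvrrvvrrvvrvvrrvvrvvr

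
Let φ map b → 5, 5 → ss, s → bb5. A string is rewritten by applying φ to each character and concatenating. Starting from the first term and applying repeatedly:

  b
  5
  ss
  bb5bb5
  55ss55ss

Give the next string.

ssssbb5bb5ssssbb5bb5

Rewriting each symbol of 55ss55ss: 5→ss, 5→ss, s→bb5, s→bb5, 5→ss, 5→ss, s→bb5, s→bb5, which concatenates to ss ss bb5 bb5 ss ss bb5 bb5.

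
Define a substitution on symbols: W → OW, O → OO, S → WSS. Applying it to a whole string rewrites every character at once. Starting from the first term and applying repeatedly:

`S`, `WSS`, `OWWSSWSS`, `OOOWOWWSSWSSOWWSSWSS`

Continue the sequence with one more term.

φ(OOOWOWWSSWSSOWWSSWSS) expands symbol-by-symbol to OO OO OO OW OO OW OW WSS WSS OW WSS WSS OO OW OW WSS WSS OW WSS WSS; joining the 20 pieces gives the next term.

OOOOOOOWOOOWOWWSSWSSOWWSSWSSOOOWOWWSSWSSOWWSSWSS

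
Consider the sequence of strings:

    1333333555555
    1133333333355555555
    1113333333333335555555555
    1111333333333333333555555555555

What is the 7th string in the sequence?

Reading off run lengths: 1 runs 1, 2, 3, 4; 3 runs 6, 9, 12, 15; 5 runs 6, 8, 10, 12 — each is linear in n, where the shown terms are n = 2, 3, 4, 5.
For term 7, n = 8, so the run lengths are 7, 24, 18.

1111111333333333333333333333333555555555555555555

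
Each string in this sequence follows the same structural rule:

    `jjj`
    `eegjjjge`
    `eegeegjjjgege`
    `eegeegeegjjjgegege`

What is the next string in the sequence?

s(k+1) = eeg·s(k)·ge, so each term gains eeg as a prefix and ge as a suffix.
So the next term is eeg·eegeegeegjjjgegege·ge.

eegeegeegeegjjjgegegege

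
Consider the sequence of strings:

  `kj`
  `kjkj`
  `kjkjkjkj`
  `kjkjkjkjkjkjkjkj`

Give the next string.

Each string is two copies of the previous one concatenated.
One more doubling of kjkjkjkjkjkjkjkj gives the answer.

kjkjkjkjkjkjkjkjkjkjkjkjkjkjkjkj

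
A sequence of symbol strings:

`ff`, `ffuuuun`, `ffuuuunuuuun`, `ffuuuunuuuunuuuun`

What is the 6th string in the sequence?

The strings grow by a fixed suffix uuuun each time.
From ffuuuunuuuunuuuun, 2 further steps: ffuuuunuuuunuuuun → ffuuuunuuuunuuuunuuuun → (answer).

ffuuuunuuuunuuuunuuuunuuuun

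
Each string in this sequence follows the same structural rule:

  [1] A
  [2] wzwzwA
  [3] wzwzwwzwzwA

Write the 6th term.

Every step adds wzwzw at the front: s(k+1) = wzwzw·s(k).
From wzwzwwzwzwA, 3 further steps: wzwzwwzwzwA → wzwzwwzwzwwzwzwA → wzwzwwzwzwwzwzwwzwzwA → (answer).

wzwzwwzwzwwzwzwwzwzwwzwzwA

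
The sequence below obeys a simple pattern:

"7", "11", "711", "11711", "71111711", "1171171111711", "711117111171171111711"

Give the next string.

1171171111711711117111171171111711

Each term (from the third on) is the two preceding terms concatenated in order: term 3 = 7·11 = 711.
So term 8 is 1171171111711·711117111171171111711.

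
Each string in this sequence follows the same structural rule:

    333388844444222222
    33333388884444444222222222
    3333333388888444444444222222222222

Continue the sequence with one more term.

333333333388888844444444444222222222222222

Reading off run lengths: 3 runs 4, 6, 8; 8 runs 3, 4, 5; 4 runs 5, 7, 9; 2 runs 6, 9, 12 — each is linear in n, where the shown terms are n = 2, 3, 4.
For the next term, n = 5, so the run lengths are 10, 6, 11, 15.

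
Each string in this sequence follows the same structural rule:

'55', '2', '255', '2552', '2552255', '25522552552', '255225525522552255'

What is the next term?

This is a Fibonacci-style word recurrence s(k) = s(k−1)·s(k−2): e.g. 2·55 = 255.
So term 8 is 255225525522552255·25522552552.

25522552552255225525522552552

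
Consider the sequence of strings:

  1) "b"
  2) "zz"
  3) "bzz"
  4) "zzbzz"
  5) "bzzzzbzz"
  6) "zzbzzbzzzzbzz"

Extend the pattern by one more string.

This is a Fibonacci-style word recurrence s(k) = s(k−2)·s(k−1): e.g. b·zz = bzz.
So term 7 is bzzzzbzz·zzbzzbzzzzbzz.

bzzzzbzzzzbzzbzzzzbzz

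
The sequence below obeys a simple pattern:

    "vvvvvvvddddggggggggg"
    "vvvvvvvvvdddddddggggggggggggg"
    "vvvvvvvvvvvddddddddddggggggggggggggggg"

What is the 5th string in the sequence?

vvvvvvvvvvvvvvvddddddddddddddddggggggggggggggggggggggggg

The n-th term is 2n+3 v's then 3n-2 d's then 4n+1 g's, where the shown terms are n = 2, 3, 4.
Setting n = 6 gives 15, 16, 25 characters in each block.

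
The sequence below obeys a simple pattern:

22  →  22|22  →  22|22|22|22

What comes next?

22|22|22|22|22|22|22|22

Each string is two copies of the previous one joined by '|'.
One more doubling of 22|22|22|22 gives the answer.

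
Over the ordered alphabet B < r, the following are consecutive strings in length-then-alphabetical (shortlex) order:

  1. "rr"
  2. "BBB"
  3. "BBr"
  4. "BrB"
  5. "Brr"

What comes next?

rBB

Find the rightmost character of Brr below r, bump it to the next letter, and reset everything to its right to B.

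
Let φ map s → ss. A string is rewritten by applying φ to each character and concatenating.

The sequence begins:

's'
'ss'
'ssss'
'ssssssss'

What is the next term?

ssssssssssssssss

Apply φ to ssssssss symbol by symbol: s→ss, s→ss, s→ss, s→ss, s→ss, s→ss, s→ss, s→ss; joined: ss ss ss ss ss ss ss ss.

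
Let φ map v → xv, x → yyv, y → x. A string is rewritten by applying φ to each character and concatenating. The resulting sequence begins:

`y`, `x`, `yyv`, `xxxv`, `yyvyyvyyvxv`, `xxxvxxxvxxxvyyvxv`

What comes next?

yyvyyvyyvxvyyvyyvyyvxvyyvyyvyyvxvxxxvyyvxv

Replace each of the 17 characters of xxxvxxxvxxxvyyvxv in place — yyv yyv yyv xv yyv yyv yyv xv yyv yyv yyv xv x x xv yyv xv — and concatenate.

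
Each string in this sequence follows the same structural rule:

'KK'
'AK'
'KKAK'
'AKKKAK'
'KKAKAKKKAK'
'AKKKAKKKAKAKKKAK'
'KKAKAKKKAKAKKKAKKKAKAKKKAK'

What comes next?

AKKKAKKKAKAKKKAKKKAKAKKKAKAKKKAKKKAKAKKKAK

Each term (from the third on) is the two preceding terms concatenated in order: term 3 = KK·AK = KKAK.
So term 8 is AKKKAKKKAKAKKKAK·KKAKAKKKAKAKKKAKKKAKAKKKAK.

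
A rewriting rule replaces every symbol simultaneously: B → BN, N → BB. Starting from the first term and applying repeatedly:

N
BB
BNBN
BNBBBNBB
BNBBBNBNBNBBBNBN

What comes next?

BNBBBNBNBNBBBNBBBNBBBNBNBNBBBNBB

φ(BNBBBNBNBNBBBNBN) expands symbol-by-symbol to BN BB BN BN BN BB BN BB BN BB BN BN BN BB BN BB; joining the 16 pieces gives the next term.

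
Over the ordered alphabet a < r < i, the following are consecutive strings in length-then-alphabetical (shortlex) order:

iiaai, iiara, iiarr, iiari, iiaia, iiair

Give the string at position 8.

iiraa

Stepping forward 2 times from iiair: iiair → iiaii, then the target.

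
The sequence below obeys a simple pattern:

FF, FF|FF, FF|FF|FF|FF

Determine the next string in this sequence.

Every step duplicates the string with '|' between the halves.
So the next term is two copies of FF|FF|FF|FF with '|' between the halves.

FF|FF|FF|FF|FF|FF|FF|FF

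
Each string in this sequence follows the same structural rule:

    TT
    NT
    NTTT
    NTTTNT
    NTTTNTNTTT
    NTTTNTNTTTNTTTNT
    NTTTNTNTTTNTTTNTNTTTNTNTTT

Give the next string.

NTTTNTNTTTNTTTNTNTTTNTNTTTNTTTNTNTTTNTTTNT

Each term (from the third on) is the previous term followed by the one before it: term 3 = NT·TT = NTTT.
The next term joins NTTTNTNTTTNTTTNTNTTTNTNTTT and NTTTNTNTTTNTTTNT.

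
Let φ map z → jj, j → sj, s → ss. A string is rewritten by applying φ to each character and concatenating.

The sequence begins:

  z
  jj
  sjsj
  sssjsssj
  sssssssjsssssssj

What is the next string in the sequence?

Replace each of the 16 characters of sssssssjsssssssj in place — ss ss ss ss ss ss ss sj ss ss ss ss ss ss ss sj — and concatenate.

sssssssssssssssjsssssssssssssssj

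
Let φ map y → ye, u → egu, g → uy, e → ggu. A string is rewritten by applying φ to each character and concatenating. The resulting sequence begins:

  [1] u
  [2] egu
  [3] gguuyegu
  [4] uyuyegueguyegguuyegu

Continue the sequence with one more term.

eguyeeguyegguuyegugguuyeguyegguuyuyegueguyegguuyegu

φ(uyuyegueguyegguuyegu) expands symbol-by-symbol to egu ye egu ye ggu uy egu ggu uy egu ye ggu uy uy egu egu ye ggu uy egu; joining the 20 pieces gives the next term.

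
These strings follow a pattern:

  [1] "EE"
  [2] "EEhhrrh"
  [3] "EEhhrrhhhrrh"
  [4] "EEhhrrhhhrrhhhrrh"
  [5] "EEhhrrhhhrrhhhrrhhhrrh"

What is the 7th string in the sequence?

EEhhrrhhhrrhhhrrhhhrrhhhrrhhhrrh

The strings grow by a fixed suffix hhrrh each time.
From EEhhrrhhhrrhhhrrhhhrrh, 2 further steps: EEhhrrhhhrrhhhrrhhhrrh → EEhhrrhhhrrhhhrrhhhrrhhhrrh → (answer).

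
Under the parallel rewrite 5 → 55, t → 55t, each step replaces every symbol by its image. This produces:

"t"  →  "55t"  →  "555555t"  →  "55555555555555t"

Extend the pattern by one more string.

φ(55555555555555t) expands symbol-by-symbol to 55 55 55 55 55 55 55 55 55 55 55 55 55 55 55t; joining the 15 pieces gives the next term.

555555555555555555555555555555t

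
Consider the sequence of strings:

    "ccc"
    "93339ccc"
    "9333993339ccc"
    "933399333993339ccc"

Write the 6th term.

9333993339933399333993339ccc

The strings grow by a fixed prefix 93339 each time.
From 933399333993339ccc, 2 further steps: 933399333993339ccc → 93339933399333993339ccc → (answer).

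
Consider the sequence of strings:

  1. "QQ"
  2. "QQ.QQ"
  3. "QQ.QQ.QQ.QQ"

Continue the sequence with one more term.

s(k+1) = s(k)·.·s(k) — each term doubles the last with '.' between the halves.
So the next term is two copies of QQ.QQ.QQ.QQ with '.' between the halves.

QQ.QQ.QQ.QQ.QQ.QQ.QQ.QQ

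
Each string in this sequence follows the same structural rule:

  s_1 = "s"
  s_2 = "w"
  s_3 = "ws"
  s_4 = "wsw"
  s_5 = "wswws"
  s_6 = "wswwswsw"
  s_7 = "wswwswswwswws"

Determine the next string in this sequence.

wswwswswwswwswswwswsw

This is a Fibonacci-style word recurrence s(k) = s(k−1)·s(k−2): e.g. w·s = ws.
Continuing: wswwswswwswws · wswwswsw gives term 8.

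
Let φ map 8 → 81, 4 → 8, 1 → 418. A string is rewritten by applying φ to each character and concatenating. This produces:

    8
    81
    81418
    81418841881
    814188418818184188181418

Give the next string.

Rewriting the 24 symbols of 814188418818184188181418 one by one yields 81 418 8 418 81 81 8 418 81 81 418 81 418 81 8 418 81 81 418 81 418 8 418 81; concatenated:

81418841881818418818141881418818418818141881418841881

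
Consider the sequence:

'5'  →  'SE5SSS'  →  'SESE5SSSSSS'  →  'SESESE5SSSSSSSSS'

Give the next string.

Every step adds SE to the front and SSS to the end of the previous string.
Applying this once more to SESESE5SSSSSSSSS:

SESESESE5SSSSSSSSSSSS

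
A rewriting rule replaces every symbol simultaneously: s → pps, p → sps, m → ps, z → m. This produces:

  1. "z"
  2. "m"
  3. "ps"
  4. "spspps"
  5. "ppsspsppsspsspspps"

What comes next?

Rewriting the 18 symbols of ppsspsppsspsspspps one by one yields sps sps pps pps sps pps sps sps pps pps sps pps pps sps pps sps sps pps; concatenated:

spsspsppsppsspsppsspsspsppsppsspsppsppsspsppsspsspspps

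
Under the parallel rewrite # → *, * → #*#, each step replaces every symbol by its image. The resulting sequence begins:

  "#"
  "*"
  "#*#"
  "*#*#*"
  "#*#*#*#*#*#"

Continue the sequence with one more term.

*#*#*#*#*#*#*#*#*#*#*

Apply φ to #*#*#*#*#*# symbol by symbol: #→*, *→#*#, #→*, *→#*#, #→*, *→#*#, #→*, *→#*#, #→*, *→#*#, #→*; joined: * #*# * #*# * #*# * #*# * #*# *.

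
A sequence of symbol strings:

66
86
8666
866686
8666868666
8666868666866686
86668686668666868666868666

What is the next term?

866686866686668686668686668666868666866686

Each term (from the third on) is the previous term followed by the one before it: term 3 = 86·66 = 8666.
The next term joins 86668686668666868666868666 and 8666868666866686.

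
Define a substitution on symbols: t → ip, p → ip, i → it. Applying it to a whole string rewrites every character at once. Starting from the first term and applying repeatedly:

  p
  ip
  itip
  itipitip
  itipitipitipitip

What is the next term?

Rewriting the 16 symbols of itipitipitipitip one by one yields it ip it ip it ip it ip it ip it ip it ip it ip; concatenated:

itipitipitipitipitipitipitipitip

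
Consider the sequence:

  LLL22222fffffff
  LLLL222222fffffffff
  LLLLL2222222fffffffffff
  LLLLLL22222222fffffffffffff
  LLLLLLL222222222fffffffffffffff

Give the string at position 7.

The n-th term is n L's then n+2 2's then 2n+1 f's, where the shown terms are n = 3, 4, 5, 6, 7.
For term 7, n = 9, so the run lengths are 9, 11, 19.

LLLLLLLLL22222222222fffffffffffffffffff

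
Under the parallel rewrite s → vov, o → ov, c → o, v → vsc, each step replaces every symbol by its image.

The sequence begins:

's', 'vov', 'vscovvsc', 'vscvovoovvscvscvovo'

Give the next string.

vscvovovscovvscovovvscvscvovovscvovovscovvscov

Replace each of the 19 characters of vscvovoovvscvscvovo in place — vsc vov o vsc ov vsc ov ov vsc vsc vov o vsc vov o vsc ov vsc ov — and concatenate.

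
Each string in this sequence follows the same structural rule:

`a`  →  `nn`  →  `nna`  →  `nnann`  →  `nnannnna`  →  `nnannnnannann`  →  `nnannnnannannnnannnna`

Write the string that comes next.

nnannnnannannnnannnnannannnnannann

This is a Fibonacci-style word recurrence s(k) = s(k−1)·s(k−2): e.g. nn·a = nna.
The next term joins nnannnnannannnnannnna and nnannnnannann.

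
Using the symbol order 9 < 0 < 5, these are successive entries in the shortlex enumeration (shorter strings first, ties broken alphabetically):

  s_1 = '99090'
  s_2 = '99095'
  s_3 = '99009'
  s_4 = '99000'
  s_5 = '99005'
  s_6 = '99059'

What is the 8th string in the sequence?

99055

Stepping forward 2 times from 99059: 99059 → 99050, then the target.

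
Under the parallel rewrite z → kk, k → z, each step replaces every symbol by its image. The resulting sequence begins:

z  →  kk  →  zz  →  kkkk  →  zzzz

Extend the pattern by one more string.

kkkkkkkk

Apply φ to zzzz symbol by symbol: z→kk, z→kk, z→kk, z→kk; joined: kk kk kk kk.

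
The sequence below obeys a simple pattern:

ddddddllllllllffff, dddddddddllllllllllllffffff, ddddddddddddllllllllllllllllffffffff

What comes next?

Each string has the form d^{3n} l^{4n} f^{2n}, where the shown terms are n = 2, 3, 4.
For the next term, n = 5, so the run lengths are 15, 20, 10.

dddddddddddddddllllllllllllllllllllffffffffff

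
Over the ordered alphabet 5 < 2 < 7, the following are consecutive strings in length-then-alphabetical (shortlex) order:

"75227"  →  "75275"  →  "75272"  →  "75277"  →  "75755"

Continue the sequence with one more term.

75752

The successor of 75755 increments the rightmost position that isn't already 7 and resets every position after it to 5.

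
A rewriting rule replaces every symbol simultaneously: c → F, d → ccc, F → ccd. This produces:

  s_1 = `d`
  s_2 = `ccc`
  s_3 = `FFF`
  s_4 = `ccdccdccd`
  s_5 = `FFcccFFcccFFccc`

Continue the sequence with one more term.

ccdccdFFFccdccdFFFccdccdFFF

Replace each of the 15 characters of FFcccFFcccFFccc in place — ccd ccd F F F ccd ccd F F F ccd ccd F F F — and concatenate.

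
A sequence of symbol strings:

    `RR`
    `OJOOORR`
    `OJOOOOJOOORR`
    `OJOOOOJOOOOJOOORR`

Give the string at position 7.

OJOOOOJOOOOJOOOOJOOOOJOOOOJOOORR

Every step adds OJOOO at the front: s(k+1) = OJOOO·s(k).
From OJOOOOJOOOOJOOORR, 3 further steps: OJOOOOJOOOOJOOORR → OJOOOOJOOOOJOOOOJOOORR → OJOOOOJOOOOJOOOOJOOOOJOOORR → (answer).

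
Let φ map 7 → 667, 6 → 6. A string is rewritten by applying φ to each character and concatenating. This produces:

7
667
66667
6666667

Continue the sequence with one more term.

Apply φ to 6666667 symbol by symbol: 6→6, 6→6, 6→6, 6→6, 6→6, 6→6, 7→667; joined: 6 6 6 6 6 6 667.

666666667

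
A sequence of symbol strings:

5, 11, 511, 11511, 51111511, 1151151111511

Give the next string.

511115111151151111511

From term 3 onward, concatenate the second-to-last term with the last: 5·11 = 511, 11·511 = 11511, …
Continuing: 51111511 · 1151151111511 gives term 7.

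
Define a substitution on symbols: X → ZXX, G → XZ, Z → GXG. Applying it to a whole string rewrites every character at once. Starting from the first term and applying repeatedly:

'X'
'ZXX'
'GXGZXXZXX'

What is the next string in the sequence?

Apply φ to GXGZXXZXX symbol by symbol: G→XZ, X→ZXX, G→XZ, Z→GXG, X→ZXX, X→ZXX, Z→GXG, X→ZXX, X→ZXX; joined: XZ ZXX XZ GXG ZXX ZXX GXG ZXX ZXX.

XZZXXXZGXGZXXZXXGXGZXXZXX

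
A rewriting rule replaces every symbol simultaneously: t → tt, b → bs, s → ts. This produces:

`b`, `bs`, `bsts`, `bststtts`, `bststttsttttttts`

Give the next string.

Replace each of the 16 characters of bststttsttttttts in place — bs ts tt ts tt tt tt ts tt tt tt tt tt tt tt ts — and concatenate.

bststttstttttttsttttttttttttttts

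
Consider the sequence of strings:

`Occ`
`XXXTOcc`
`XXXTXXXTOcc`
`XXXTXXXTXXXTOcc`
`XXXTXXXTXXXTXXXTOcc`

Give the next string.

Each term is the previous one with XXXT prepended.
One more step from XXXTXXXTXXXTXXXTOcc gives the answer.

XXXTXXXTXXXTXXXTXXXTOcc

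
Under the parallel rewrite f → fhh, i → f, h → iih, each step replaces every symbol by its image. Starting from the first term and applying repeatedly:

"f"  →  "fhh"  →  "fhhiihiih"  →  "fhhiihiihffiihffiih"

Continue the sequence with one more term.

Replace each of the 19 characters of fhhiihiihffiihffiih in place — fhh iih iih f f iih f f iih fhh fhh f f iih fhh fhh f f iih — and concatenate.

fhhiihiihffiihffiihfhhfhhffiihfhhfhhffiih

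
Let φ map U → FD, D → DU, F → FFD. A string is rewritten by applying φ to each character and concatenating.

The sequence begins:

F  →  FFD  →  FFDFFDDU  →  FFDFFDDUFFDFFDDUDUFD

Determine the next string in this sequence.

Rewriting the 20 symbols of FFDFFDDUFFDFFDDUDUFD one by one yields FFD FFD DU FFD FFD DU DU FD FFD FFD DU FFD FFD DU DU FD DU FD FFD DU; concatenated:

FFDFFDDUFFDFFDDUDUFDFFDFFDDUFFDFFDDUDUFDDUFDFFDDU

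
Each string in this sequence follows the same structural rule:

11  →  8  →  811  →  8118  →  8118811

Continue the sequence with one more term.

81188118118

This is a Fibonacci-style word recurrence s(k) = s(k−1)·s(k−2): e.g. 8·11 = 811.
So term 6 is 8118811·8118.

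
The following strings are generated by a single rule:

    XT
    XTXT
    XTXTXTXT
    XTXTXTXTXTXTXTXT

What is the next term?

XTXTXTXTXTXTXTXTXTXTXTXTXTXTXTXT

s(k+1) = s(k)·s(k) — each term doubles the last.
One more doubling of XTXTXTXTXTXTXTXT gives the answer.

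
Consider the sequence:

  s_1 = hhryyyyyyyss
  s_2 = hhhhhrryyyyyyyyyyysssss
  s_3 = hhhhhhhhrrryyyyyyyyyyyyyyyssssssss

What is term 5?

Each string has the form h^{3n-1} r^{n} y^{4n+3} s^{3n-1} (n = 1, 2, …).
At n = 5 the blocks have lengths 14, 5, 23, 14.

hhhhhhhhhhhhhhrrrrryyyyyyyyyyyyyyyyyyyyyyyssssssssssssss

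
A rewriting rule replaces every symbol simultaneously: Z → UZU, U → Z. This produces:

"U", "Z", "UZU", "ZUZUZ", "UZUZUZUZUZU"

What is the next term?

ZUZUZUZUZUZUZUZUZUZUZ

Rewriting each symbol of UZUZUZUZUZU: U→Z, Z→UZU, U→Z, Z→UZU, U→Z, Z→UZU, U→Z, Z→UZU, U→Z, Z→UZU, U→Z, which concatenates to Z UZU Z UZU Z UZU Z UZU Z UZU Z.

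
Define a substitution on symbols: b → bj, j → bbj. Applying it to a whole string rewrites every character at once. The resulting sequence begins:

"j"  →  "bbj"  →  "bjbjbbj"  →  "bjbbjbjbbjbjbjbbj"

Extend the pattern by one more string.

Replace each of the 17 characters of bjbbjbjbbjbjbjbbj in place — bj bbj bj bj bbj bj bbj bj bj bbj bj bbj bj bbj bj bj bbj — and concatenate.

bjbbjbjbjbbjbjbbjbjbjbbjbjbbjbjbbjbjbjbbj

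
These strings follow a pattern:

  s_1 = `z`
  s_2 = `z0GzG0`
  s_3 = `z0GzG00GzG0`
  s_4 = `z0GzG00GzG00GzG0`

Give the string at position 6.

Each term is the previous one with 0GzG0 appended.
From z0GzG00GzG00GzG0, 2 further steps: z0GzG00GzG00GzG0 → z0GzG00GzG00GzG00GzG0 → (answer).

z0GzG00GzG00GzG00GzG00GzG0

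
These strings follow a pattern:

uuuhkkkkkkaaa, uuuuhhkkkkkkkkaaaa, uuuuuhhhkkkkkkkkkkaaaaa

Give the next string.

Reading off run lengths: u runs 3, 4, 5; h runs 1, 2, 3; k runs 6, 8, 10; a runs 3, 4, 5 — each is linear in n, where the shown terms are n = 2, 3, 4.
For the next term, n = 5, so the run lengths are 6, 4, 12, 6.

uuuuuuhhhhkkkkkkkkkkkkaaaaaa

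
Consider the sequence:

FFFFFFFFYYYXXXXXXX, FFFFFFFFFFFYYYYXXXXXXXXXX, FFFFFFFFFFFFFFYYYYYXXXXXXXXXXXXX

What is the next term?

FFFFFFFFFFFFFFFFFYYYYYYXXXXXXXXXXXXXXXX

Reading off run lengths: F runs 8, 11, 14; Y runs 3, 4, 5; X runs 7, 10, 13 — each is linear in n, where the shown terms are n = 2, 3, 4.
At n = 5 the blocks have lengths 17, 6, 16.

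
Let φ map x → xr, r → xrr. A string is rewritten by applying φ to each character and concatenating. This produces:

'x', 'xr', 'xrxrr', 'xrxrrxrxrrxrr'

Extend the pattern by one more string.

φ(xrxrrxrxrrxrr) expands symbol-by-symbol to xr xrr xr xrr xrr xr xrr xr xrr xrr xr xrr xrr; joining the 13 pieces gives the next term.

xrxrrxrxrrxrrxrxrrxrxrrxrrxrxrrxrr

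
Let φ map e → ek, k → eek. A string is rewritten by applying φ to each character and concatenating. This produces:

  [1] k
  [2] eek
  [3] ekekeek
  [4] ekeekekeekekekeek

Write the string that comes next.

Rewriting the 17 symbols of ekeekekeekekekeek one by one yields ek eek ek ek eek ek eek ek ek eek ek eek ek eek ek ek eek; concatenated:

ekeekekekeekekeekekekeekekeekekeekekekeek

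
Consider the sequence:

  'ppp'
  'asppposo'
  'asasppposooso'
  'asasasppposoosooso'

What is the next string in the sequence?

Every step adds as to the front and oso to the end of the previous string.
Applying this once more to asasasppposoosooso:

asasasasppposoosoosooso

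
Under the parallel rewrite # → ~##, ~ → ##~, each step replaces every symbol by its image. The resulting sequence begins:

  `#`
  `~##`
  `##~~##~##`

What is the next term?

Apply φ to ##~~##~## symbol by symbol: #→~##, #→~##, ~→##~, ~→##~, #→~##, #→~##, ~→##~, #→~##, #→~##; joined: ~## ~## ##~ ##~ ~## ~## ##~ ~## ~##.

~##~####~##~~##~####~~##~##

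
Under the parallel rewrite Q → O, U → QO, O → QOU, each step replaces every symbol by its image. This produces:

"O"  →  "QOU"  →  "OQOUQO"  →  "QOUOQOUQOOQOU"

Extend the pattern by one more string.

OQOUQOQOUOQOUQOOQOUQOUOQOUQO

φ(QOUOQOUQOOQOU) expands symbol-by-symbol to O QOU QO QOU O QOU QO O QOU QOU O QOU QO; joining the 13 pieces gives the next term.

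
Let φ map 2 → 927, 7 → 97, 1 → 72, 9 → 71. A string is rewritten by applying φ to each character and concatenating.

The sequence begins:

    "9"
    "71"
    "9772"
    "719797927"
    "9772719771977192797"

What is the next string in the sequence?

7197979279772719797727197977271927977197

φ(9772719771977192797) expands symbol-by-symbol to 71 97 97 927 97 72 71 97 97 72 71 97 97 72 71 927 97 71 97; joining the 19 pieces gives the next term.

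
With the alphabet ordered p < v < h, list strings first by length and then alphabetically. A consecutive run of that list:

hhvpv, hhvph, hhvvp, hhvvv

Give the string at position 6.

hhvhp

Advancing 2 positions from hhvvv through hhvvv → hhvvh reaches term 6.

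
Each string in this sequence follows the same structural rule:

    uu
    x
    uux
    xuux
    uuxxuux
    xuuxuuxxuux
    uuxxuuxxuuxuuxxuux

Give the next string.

From term 3 onward, concatenate the second-to-last term with the last: uu·x = uux, x·uux = xuux, …
Continuing: xuuxuuxxuux · uuxxuuxxuuxuuxxuux gives term 8.

xuuxuuxxuuxuuxxuuxxuuxuuxxuux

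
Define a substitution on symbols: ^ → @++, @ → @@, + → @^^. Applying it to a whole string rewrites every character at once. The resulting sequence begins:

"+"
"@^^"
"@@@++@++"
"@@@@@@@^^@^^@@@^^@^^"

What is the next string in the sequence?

@@@@@@@@@@@@@@@++@++@@@++@++@@@@@@@++@++@@@++@++

φ(@@@@@@@^^@^^@@@^^@^^) expands symbol-by-symbol to @@ @@ @@ @@ @@ @@ @@ @++ @++ @@ @++ @++ @@ @@ @@ @++ @++ @@ @++ @++; joining the 20 pieces gives the next term.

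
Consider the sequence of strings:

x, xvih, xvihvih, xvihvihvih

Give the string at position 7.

Each term is the previous one with vih appended.
From xvihvihvih, 3 further steps: xvihvihvih → xvihvihvihvih → xvihvihvihvihvih → (answer).

xvihvihvihvihvihvih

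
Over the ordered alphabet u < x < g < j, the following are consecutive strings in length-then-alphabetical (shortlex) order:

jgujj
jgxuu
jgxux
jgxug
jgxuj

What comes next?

Find the rightmost character of jgxuj below j, bump it to the next letter, and reset everything to its right to u.

jgxxu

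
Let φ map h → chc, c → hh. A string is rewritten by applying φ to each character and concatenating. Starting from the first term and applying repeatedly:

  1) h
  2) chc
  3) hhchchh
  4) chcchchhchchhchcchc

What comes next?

Applying the rule to each of the 19 symbols of chcchchhchchhchcchc gives the pieces hh chc hh hh chc hh chc chc hh chc hh chc chc hh chc hh hh chc hh, which concatenate to the answer.

hhchchhhhchchhchcchchhchchhchcchchhchchhhhchchh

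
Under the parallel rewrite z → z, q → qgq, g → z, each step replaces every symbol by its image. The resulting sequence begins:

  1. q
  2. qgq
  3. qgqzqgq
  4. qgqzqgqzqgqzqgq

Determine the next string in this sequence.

Replace each of the 15 characters of qgqzqgqzqgqzqgq in place — qgq z qgq z qgq z qgq z qgq z qgq z qgq z qgq — and concatenate.

qgqzqgqzqgqzqgqzqgqzqgqzqgqzqgq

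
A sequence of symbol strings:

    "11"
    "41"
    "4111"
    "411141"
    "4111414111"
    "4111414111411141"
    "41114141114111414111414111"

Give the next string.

Each term (from the third on) is the previous term followed by the one before it: term 3 = 41·11 = 4111.
So term 8 is 41114141114111414111414111·4111414111411141.

411141411141114141114141114111414111411141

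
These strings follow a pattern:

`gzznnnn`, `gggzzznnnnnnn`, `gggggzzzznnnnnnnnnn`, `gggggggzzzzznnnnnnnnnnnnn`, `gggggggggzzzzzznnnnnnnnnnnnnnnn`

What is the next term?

Reading off run lengths: g runs 1, 3, 5, 7, 9; z runs 2, 3, 4, 5, 6; n runs 4, 7, 10, 13, 16 — each is linear in n (n = 1, 2, …).
Setting n = 6 gives 11, 7, 19 characters in each block.

gggggggggggzzzzzzznnnnnnnnnnnnnnnnnnn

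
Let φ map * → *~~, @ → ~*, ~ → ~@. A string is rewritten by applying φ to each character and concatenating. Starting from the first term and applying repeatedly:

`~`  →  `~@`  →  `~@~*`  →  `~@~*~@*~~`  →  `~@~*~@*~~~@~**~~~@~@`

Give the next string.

~@~*~@*~~~@~**~~~@~@~@~*~@*~~*~~~@~@~@~*~@~*

Applying the rule to each of the 20 symbols of ~@~*~@*~~~@~**~~~@~@ gives the pieces ~@ ~* ~@ *~~ ~@ ~* *~~ ~@ ~@ ~@ ~* ~@ *~~ *~~ ~@ ~@ ~@ ~* ~@ ~*, which concatenate to the answer.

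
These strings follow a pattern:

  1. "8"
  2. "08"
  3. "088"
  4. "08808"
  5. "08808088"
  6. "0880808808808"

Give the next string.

088080880880808808088

This is a Fibonacci-style word recurrence s(k) = s(k−1)·s(k−2): e.g. 08·8 = 088.
Continuing: 0880808808808 · 08808088 gives term 7.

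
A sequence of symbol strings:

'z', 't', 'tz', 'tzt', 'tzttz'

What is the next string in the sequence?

Each term (from the third on) is the previous term followed by the one before it: term 3 = t·z = tz.
Continuing: tzttz · tzt gives term 6.

tzttztzt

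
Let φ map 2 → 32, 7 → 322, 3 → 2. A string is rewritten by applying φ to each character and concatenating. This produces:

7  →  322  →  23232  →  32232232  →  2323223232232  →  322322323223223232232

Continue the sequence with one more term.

2323223232232232322323223223232232

Replace each of the 21 characters of 322322323223223232232 in place — 2 32 32 2 32 32 2 32 2 32 32 2 32 32 2 32 2 32 32 2 32 — and concatenate.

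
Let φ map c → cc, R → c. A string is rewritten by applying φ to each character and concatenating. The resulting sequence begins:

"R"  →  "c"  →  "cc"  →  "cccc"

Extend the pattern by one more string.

cccccccc

Apply φ to cccc symbol by symbol: c→cc, c→cc, c→cc, c→cc; joined: cc cc cc cc.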